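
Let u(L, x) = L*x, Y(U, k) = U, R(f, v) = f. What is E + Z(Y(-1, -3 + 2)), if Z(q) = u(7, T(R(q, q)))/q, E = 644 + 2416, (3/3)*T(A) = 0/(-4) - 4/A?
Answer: 3032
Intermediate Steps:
T(A) = -4/A (T(A) = 0/(-4) - 4/A = 0*(-¼) - 4/A = 0 - 4/A = -4/A)
E = 3060
Z(q) = -28/q² (Z(q) = (7*(-4/q))/q = (-28/q)/q = -28/q²)
E + Z(Y(-1, -3 + 2)) = 3060 - 28/(-1)² = 3060 - 28*1 = 3060 - 28 = 3032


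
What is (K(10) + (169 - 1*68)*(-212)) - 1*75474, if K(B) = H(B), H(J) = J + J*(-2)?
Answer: -96896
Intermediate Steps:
H(J) = -J (H(J) = J - 2*J = -J)
K(B) = -B
(K(10) + (169 - 1*68)*(-212)) - 1*75474 = (-1*10 + (169 - 1*68)*(-212)) - 1*75474 = (-10 + (169 - 68)*(-212)) - 75474 = (-10 + 101*(-212)) - 75474 = (-10 - 21412) - 75474 = -21422 - 75474 = -96896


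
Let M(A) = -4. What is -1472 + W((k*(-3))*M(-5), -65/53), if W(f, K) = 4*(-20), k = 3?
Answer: -1552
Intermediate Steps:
W(f, K) = -80
-1472 + W((k*(-3))*M(-5), -65/53) = -1472 - 80 = -1552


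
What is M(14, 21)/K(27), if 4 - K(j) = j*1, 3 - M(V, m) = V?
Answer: 11/23 ≈ 0.47826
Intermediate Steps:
M(V, m) = 3 - V
K(j) = 4 - j
M(14, 21)/K(27) = (3 - 1*14)/(4 - 1*27) = (3 - 14)/(4 - 27) = -11/(-23) = -11*(-1/23) = 11/23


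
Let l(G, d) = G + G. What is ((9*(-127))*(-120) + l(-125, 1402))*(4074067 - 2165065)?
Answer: 261361463820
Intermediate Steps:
l(G, d) = 2*G
((9*(-127))*(-120) + l(-125, 1402))*(4074067 - 2165065) = ((9*(-127))*(-120) + 2*(-125))*(4074067 - 2165065) = (-1143*(-120) - 250)*1909002 = (137160 - 250)*1909002 = 136910*1909002 = 261361463820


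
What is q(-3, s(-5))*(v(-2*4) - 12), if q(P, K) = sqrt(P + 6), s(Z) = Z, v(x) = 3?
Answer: -9*sqrt(3) ≈ -15.588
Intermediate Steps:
q(P, K) = sqrt(6 + P)
q(-3, s(-5))*(v(-2*4) - 12) = sqrt(6 - 3)*(3 - 12) = sqrt(3)*(-9) = -9*sqrt(3)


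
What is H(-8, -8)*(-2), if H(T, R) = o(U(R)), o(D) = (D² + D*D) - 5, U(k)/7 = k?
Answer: -12534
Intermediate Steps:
U(k) = 7*k
o(D) = -5 + 2*D² (o(D) = (D² + D²) - 5 = 2*D² - 5 = -5 + 2*D²)
H(T, R) = -5 + 98*R² (H(T, R) = -5 + 2*(7*R)² = -5 + 2*(49*R²) = -5 + 98*R²)
H(-8, -8)*(-2) = (-5 + 98*(-8)²)*(-2) = (-5 + 98*64)*(-2) = (-5 + 6272)*(-2) = 6267*(-2) = -12534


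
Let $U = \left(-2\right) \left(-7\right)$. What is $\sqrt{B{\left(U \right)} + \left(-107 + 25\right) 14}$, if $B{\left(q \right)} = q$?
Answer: $9 i \sqrt{14} \approx 33.675 i$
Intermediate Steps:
$U = 14$
$\sqrt{B{\left(U \right)} + \left(-107 + 25\right) 14} = \sqrt{14 + \left(-107 + 25\right) 14} = \sqrt{14 - 1148} = \sqrt{-1134} = 9 i \sqrt{14}$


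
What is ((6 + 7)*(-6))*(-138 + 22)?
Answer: 9048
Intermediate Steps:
((6 + 7)*(-6))*(-138 + 22) = (13*(-6))*(-116) = -78*(-116) = 9048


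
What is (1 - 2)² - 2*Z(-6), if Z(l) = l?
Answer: 13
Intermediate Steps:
(1 - 2)² - 2*Z(-6) = (1 - 2)² - 2*(-6) = (-1)² + 12 = 1 + 12 = 13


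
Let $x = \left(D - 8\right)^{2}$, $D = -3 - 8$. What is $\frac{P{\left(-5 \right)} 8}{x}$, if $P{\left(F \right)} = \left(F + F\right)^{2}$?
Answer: $\frac{800}{361} \approx 2.2161$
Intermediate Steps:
$P{\left(F \right)} = 4 F^{2}$ ($P{\left(F \right)} = \left(2 F\right)^{2} = 4 F^{2}$)
$D = -11$ ($D = -3 - 8 = -11$)
$x = 361$ ($x = \left(-11 - 8\right)^{2} = \left(-19\right)^{2} = 361$)
$\frac{P{\left(-5 \right)} 8}{x} = \frac{4 \left(-5\right)^{2} \cdot 8}{361} = 4 \cdot 25 \cdot 8 \cdot \frac{1}{361} = 100 \cdot 8 \cdot \frac{1}{361} = 800 \cdot \frac{1}{361} = \frac{800}{361}$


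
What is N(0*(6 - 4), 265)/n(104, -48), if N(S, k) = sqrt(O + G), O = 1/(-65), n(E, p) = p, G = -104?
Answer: -I*sqrt(439465)/3120 ≈ -0.21247*I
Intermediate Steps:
O = -1/65 ≈ -0.015385
N(S, k) = I*sqrt(439465)/65 (N(S, k) = sqrt(-1/65 - 104) = sqrt(-6761/65) = I*sqrt(439465)/65)
N(0*(6 - 4), 265)/n(104, -48) = (I*sqrt(439465)/65)/(-48) = (I*sqrt(439465)/65)*(-1/48) = -I*sqrt(439465)/3120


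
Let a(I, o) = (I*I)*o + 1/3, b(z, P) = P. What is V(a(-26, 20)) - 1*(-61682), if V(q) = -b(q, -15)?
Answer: 61697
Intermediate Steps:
a(I, o) = 1/3 + o*I**2 (a(I, o) = I**2*o + 1/3 = o*I**2 + 1/3 = 1/3 + o*I**2)
V(q) = 15 (V(q) = -1*(-15) = 15)
V(a(-26, 20)) - 1*(-61682) = 15 - 1*(-61682) = 15 + 61682 = 61697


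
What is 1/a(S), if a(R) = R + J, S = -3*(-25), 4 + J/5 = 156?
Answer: 1/835 ≈ 0.0011976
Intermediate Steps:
J = 760 (J = -20 + 5*156 = -20 + 780 = 760)
S = 75
a(R) = 760 + R (a(R) = R + 760 = 760 + R)
1/a(S) = 1/(760 + 75) = 1/835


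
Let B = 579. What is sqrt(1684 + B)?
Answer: sqrt(2263) ≈ 47.571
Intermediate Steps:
sqrt(1684 + B) = sqrt(1684 + 579) = sqrt(2263)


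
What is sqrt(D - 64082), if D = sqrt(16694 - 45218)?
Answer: sqrt(-64082 + 2*I*sqrt(7131)) ≈ 0.3336 + 253.14*I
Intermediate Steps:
D = 2*I*sqrt(7131) (D = sqrt(-28524) = 2*I*sqrt(7131) ≈ 168.89*I)
sqrt(D - 64082) = sqrt(2*I*sqrt(7131) - 64082) = sqrt(-64082 + 2*I*sqrt(7131))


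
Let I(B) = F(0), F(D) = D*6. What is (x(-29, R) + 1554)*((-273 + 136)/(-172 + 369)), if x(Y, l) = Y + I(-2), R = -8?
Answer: -208925/197 ≈ -1060.5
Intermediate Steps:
F(D) = 6*D
I(B) = 0 (I(B) = 6*0 = 0)
x(Y, l) = Y (x(Y, l) = Y + 0 = Y)
(x(-29, R) + 1554)*((-273 + 136)/(-172 + 369)) = (-29 + 1554)*((-273 + 136)/(-172 + 369)) = 1525*(-137/197) = -208925/197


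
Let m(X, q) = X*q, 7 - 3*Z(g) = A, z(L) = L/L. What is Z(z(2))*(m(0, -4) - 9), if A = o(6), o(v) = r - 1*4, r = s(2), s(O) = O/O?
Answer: -30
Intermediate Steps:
s(O) = 1
z(L) = 1
r = 1
o(v) = -3 (o(v) = 1 - 1*4 = 1 - 4 = -3)
A = -3
Z(g) = 10/3 (Z(g) = 7/3 - 1/3*(-3) = 7/3 + 1 = 10/3)
Z(z(2))*(m(0, -4) - 9) = 10*(0*(-4) - 9)/3 = 10*(0 - 9)/3 = (10/3)*(-9) = -30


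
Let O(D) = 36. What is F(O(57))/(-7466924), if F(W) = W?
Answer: -9/1866731 ≈ -4.8213e-6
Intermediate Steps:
F(O(57))/(-7466924) = 36/(-7466924) = 36*(-1/7466924) = -9/1866731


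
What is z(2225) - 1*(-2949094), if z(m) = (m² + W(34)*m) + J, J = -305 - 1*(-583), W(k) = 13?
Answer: 7928922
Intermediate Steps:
J = 278 (J = -305 + 583 = 278)
z(m) = 278 + m² + 13*m (z(m) = (m² + 13*m) + 278 = 278 + m² + 13*m)
z(2225) - 1*(-2949094) = (278 + 2225² + 13*2225) - 1*(-2949094) = (278 + 4950625 + 28925) + 2949094 = 4979828 + 2949094 = 7928922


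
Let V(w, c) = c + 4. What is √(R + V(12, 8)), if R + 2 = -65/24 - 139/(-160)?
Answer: √117510/120 ≈ 2.8566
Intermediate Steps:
V(w, c) = 4 + c
R = -1843/480 (R = -2 + (-65/24 - 139/(-160)) = -2 + (-65*1/24 - 139*(-1/160)) = -2 + (-65/24 + 139/160) = -2 - 883/480 = -1843/480 ≈ -3.8396)
√(R + V(12, 8)) = √(-1843/480 + (4 + 8)) = √(-1843/480 + 12) = √(3917/480) = √117510/120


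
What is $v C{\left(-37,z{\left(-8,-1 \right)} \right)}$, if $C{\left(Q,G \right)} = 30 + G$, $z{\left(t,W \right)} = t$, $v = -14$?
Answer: $-308$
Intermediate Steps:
$v C{\left(-37,z{\left(-8,-1 \right)} \right)} = - 14 \left(30 - 8\right) = \left(-14\right) 22 = -308$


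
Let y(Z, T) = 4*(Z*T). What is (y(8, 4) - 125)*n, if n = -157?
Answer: -471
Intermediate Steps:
y(Z, T) = 4*T*Z (y(Z, T) = 4*(T*Z) = 4*T*Z)
(y(8, 4) - 125)*n = (4*4*8 - 125)*(-157) = (128 - 125)*(-157) = 3*(-157) = -471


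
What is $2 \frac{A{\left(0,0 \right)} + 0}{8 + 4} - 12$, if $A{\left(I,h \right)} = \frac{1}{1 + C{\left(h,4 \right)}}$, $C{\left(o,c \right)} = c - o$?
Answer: $- \frac{359}{30} \approx -11.967$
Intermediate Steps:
$A{\left(I,h \right)} = \frac{1}{5 - h}$ ($A{\left(I,h \right)} = \frac{1}{1 - \left(-4 + h\right)} = \frac{1}{5 - h}$)
$2 \frac{A{\left(0,0 \right)} + 0}{8 + 4} - 12 = 2 \frac{- \frac{1}{-5 + 0} + 0}{8 + 4} - 12 = 2 \frac{- \frac{1}{-5} + 0}{12} - 12 = 2 \left(\left(-1\right) \left(- \frac{1}{5}\right) + 0\right) \frac{1}{12} - 12 = 2 \left(\frac{1}{5} + 0\right) \frac{1}{12} - 12 = 2 \cdot \frac{1}{5} \cdot \frac{1}{12} - 12 = 2 \cdot \frac{1}{60} - 12 = \frac{1}{30} - 12 = - \frac{359}{30}$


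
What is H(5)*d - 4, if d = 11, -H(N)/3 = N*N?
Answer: -829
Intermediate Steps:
H(N) = -3*N**2 (H(N) = -3*N*N = -3*N**2)
H(5)*d - 4 = -3*5**2*11 - 4 = -3*25*11 - 4 = -75*11 - 4 = -825 - 4 = -829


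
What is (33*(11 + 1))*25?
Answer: 9900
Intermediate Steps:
(33*(11 + 1))*25 = (33*12)*25 = 396*25 = 9900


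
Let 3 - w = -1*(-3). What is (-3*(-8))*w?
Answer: 0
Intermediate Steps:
w = 0 (w = 3 - (-1)*(-3) = 3 - 1*3 = 3 - 3 = 0)
(-3*(-8))*w = -3*(-8)*0 = 24*0 = 0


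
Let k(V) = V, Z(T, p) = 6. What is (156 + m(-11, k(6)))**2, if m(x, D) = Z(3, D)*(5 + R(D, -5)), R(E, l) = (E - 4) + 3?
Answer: 46656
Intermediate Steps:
R(E, l) = -1 + E (R(E, l) = (-4 + E) + 3 = -1 + E)
m(x, D) = 24 + 6*D (m(x, D) = 6*(5 + (-1 + D)) = 6*(4 + D) = 24 + 6*D)
(156 + m(-11, k(6)))**2 = (156 + (24 + 6*6))**2 = (156 + (24 + 36))**2 = (156 + 60)**2 = 216**2 = 46656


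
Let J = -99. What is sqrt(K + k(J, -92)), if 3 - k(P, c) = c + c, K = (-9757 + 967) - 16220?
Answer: I*sqrt(24823) ≈ 157.55*I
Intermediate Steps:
K = -25010 (K = -8790 - 16220 = -25010)
k(P, c) = 3 - 2*c (k(P, c) = 3 - (c + c) = 3 - 2*c)
sqrt(K + k(J, -92)) = sqrt(-25010 + (3 - 2*(-92))) = sqrt(-25010 + (3 + 184)) = sqrt(-25010 + 187) = sqrt(-24823) = I*sqrt(24823)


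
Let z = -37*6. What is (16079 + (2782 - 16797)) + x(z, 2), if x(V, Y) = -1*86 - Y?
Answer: 1976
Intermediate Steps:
z = -222
x(V, Y) = -86 - Y
(16079 + (2782 - 16797)) + x(z, 2) = (16079 + (2782 - 16797)) + (-86 - 1*2) = (16079 - 14015) + (-86 - 2) = 2064 - 88 = 1976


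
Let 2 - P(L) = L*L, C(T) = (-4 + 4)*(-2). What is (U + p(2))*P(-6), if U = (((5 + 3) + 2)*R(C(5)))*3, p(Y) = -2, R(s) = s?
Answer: 68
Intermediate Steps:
C(T) = 0 (C(T) = 0*(-2) = 0)
P(L) = 2 - L**2 (P(L) = 2 - L*L = 2 - L**2)
U = 0 (U = (((5 + 3) + 2)*0)*3 = ((8 + 2)*0)*3 = (10*0)*3 = 0*3 = 0)
(U + p(2))*P(-6) = (0 - 2)*(2 - 1*(-6)**2) = -2*(2 - 1*36) = -2*(2 - 36) = -2*(-34) = 68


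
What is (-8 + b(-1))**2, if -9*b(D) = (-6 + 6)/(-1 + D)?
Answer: 64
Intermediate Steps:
b(D) = 0 (b(D) = -(-6 + 6)/(9*(-1 + D)) = -0/(-1 + D) = -1/9*0 = 0)
(-8 + b(-1))**2 = (-8 + 0)**2 = (-8)**2 = 64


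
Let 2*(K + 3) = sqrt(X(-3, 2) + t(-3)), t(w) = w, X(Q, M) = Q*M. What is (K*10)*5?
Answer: -150 + 75*I ≈ -150.0 + 75.0*I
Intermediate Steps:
X(Q, M) = M*Q
K = -3 + 3*I/2 (K = -3 + sqrt(2*(-3) - 3)/2 = -3 + sqrt(-6 - 3)/2 = -3 + sqrt(-9)/2 = -3 + (3*I)/2 = -3 + 3*I/2 ≈ -3.0 + 1.5*I)
(K*10)*5 = ((-3 + 3*I/2)*10)*5 = (-30 + 15*I)*5 = -150 + 75*I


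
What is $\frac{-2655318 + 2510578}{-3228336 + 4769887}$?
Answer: $- \frac{144740}{1541551} \approx -0.093892$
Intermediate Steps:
$\frac{-2655318 + 2510578}{-3228336 + 4769887} = - \frac{144740}{1541551}$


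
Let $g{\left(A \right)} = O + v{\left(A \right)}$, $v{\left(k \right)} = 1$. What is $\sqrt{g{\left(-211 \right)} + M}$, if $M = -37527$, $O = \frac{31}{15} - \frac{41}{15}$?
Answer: $\frac{2 i \sqrt{84435}}{3} \approx 193.72 i$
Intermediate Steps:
$O = - \frac{2}{3}$ ($O = 31 \cdot \frac{1}{15} - \frac{41}{15} = \frac{31}{15} - \frac{41}{15} = - \frac{2}{3} \approx -0.66667$)
$g{\left(A \right)} = \frac{1}{3}$ ($g{\left(A \right)} = - \frac{2}{3} + 1 = \frac{1}{3}$)
$\sqrt{g{\left(-211 \right)} + M} = \sqrt{\frac{1}{3} - 37527} = \sqrt{- \frac{112580}{3}} = \frac{2 i \sqrt{84435}}{3}$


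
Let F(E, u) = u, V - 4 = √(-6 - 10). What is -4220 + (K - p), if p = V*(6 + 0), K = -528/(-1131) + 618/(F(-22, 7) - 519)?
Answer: -409668365/96512 - 24*I ≈ -4244.7 - 24.0*I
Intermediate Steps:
V = 4 + 4*I (V = 4 + √(-6 - 10) = 4 + √(-16) = 4 + 4*I ≈ 4.0 + 4.0*I)
K = -71437/96512 (K = -528/(-1131) + 618/(7 - 519) = -528*(-1/1131) + 618/(-512) = 176/377 + 618*(-1/512) = 176/377 - 309/256 = -71437/96512 ≈ -0.74019)
p = 24 + 24*I (p = (4 + 4*I)*(6 + 0) = (4 + 4*I)*6 = 24 + 24*I ≈ 24.0 + 24.0*I)
-4220 + (K - p) = -4220 + (-71437/96512 - (24 + 24*I)) = -4220 + (-71437/96512 + (-24 - 24*I)) = -4220 + (-2387725/96512 - 24*I) = -409668365/96512 - 24*I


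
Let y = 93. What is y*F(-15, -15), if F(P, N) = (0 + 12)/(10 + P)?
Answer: -1116/5 ≈ -223.20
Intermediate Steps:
F(P, N) = 12/(10 + P)
y*F(-15, -15) = 93*(12/(10 - 15)) = 93*(12/(-5)) = 93*(12*(-1/5)) = 93*(-12/5) = -1116/5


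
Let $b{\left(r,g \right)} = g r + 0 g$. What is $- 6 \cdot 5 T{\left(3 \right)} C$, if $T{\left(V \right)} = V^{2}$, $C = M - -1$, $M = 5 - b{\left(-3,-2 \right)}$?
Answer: $0$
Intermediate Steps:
$b{\left(r,g \right)} = g r$ ($b{\left(r,g \right)} = g r + 0 = g r$)
$M = -1$ ($M = 5 - \left(-2\right) \left(-3\right) = 5 - 6 = -1$)
$C = 0$ ($C = -1 - -1 = -1 + 1 = 0$)
$- 6 \cdot 5 T{\left(3 \right)} C = - 6 \cdot 5 \cdot 3^{2} \cdot 0 = - 6 \cdot 5 \cdot 9 \cdot 0 = \left(-6\right) 45 \cdot 0 = \left(-270\right) 0 = 0$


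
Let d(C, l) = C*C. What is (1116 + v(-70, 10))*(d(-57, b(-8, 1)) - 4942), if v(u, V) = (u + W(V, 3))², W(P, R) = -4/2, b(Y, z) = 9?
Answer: -10665900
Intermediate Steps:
d(C, l) = C²
W(P, R) = -2 (W(P, R) = -4*½ = -2)
v(u, V) = (-2 + u)² (v(u, V) = (u - 2)² = (-2 + u)²)
(1116 + v(-70, 10))*(d(-57, b(-8, 1)) - 4942) = (1116 + (-2 - 70)²)*((-57)² - 4942) = (1116 + (-72)²)*(3249 - 4942) = (1116 + 5184)*(-1693) = 6300*(-1693) = -10665900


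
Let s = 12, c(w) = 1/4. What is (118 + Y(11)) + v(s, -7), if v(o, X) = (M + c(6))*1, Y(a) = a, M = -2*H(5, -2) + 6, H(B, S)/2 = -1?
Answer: 557/4 ≈ 139.25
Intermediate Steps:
H(B, S) = -2 (H(B, S) = 2*(-1) = -2)
c(w) = ¼
M = 10 (M = -2*(-2) + 6 = 4 + 6 = 10)
v(o, X) = 41/4 (v(o, X) = (10 + ¼)*1 = (41/4)*1 = 41/4)
(118 + Y(11)) + v(s, -7) = (118 + 11) + 41/4 = 129 + 41/4 = 557/4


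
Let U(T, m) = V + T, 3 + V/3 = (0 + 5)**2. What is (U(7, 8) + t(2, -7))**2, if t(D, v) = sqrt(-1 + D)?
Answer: 5476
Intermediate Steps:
V = 66 (V = -9 + 3*(0 + 5)**2 = -9 + 3*5**2 = -9 + 3*25 = -9 + 75 = 66)
U(T, m) = 66 + T
(U(7, 8) + t(2, -7))**2 = ((66 + 7) + sqrt(-1 + 2))**2 = (73 + sqrt(1))**2 = (73 + 1)**2 = 74**2 = 5476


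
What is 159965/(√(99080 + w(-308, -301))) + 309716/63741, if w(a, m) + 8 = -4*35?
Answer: 309716/63741 + 159965*√24733/49466 ≈ 513.44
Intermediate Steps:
w(a, m) = -148 (w(a, m) = -8 - 4*35 = -8 - 140 = -148)
159965/(√(99080 + w(-308, -301))) + 309716/63741 = 159965/(√(99080 - 148)) + 309716/63741 = 159965/(√98932) + 309716*(1/63741) = 159965/((2*√24733)) + 309716/63741 = 159965*(√24733/49466) + 309716/63741 = 159965*√24733/49466 + 309716/63741 = 309716/63741 + 159965*√24733/49466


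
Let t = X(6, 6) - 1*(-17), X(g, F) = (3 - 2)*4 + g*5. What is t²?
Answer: 2601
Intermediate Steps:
X(g, F) = 4 + 5*g (X(g, F) = 1*4 + 5*g = 4 + 5*g)
t = 51 (t = (4 + 5*6) - 1*(-17) = (4 + 30) + 17 = 34 + 17 = 51)
t² = 51² = 2601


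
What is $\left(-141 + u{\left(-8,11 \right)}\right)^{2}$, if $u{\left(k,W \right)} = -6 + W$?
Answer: $18496$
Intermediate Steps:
$\left(-141 + u{\left(-8,11 \right)}\right)^{2} = \left(-141 + \left(-6 + 11\right)\right)^{2} = \left(-141 + 5\right)^{2} = \left(-136\right)^{2} = 18496$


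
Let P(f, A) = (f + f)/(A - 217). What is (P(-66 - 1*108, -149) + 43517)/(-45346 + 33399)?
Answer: -2654595/728767 ≈ -3.6426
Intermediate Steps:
P(f, A) = 2*f/(-217 + A) (P(f, A) = (2*f)/(-217 + A) = 2*f/(-217 + A))
(P(-66 - 1*108, -149) + 43517)/(-45346 + 33399) = (2*(-66 - 1*108)/(-217 - 149) + 43517)/(-45346 + 33399) = (2*(-66 - 108)/(-366) + 43517)/(-11947) = (2*(-174)*(-1/366) + 43517)*(-1/11947) = (58/61 + 43517)*(-1/11947) = (2654595/61)*(-1/11947) = -2654595/728767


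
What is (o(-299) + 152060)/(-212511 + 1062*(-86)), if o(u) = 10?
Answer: -50690/101281 ≈ -0.50049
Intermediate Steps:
(o(-299) + 152060)/(-212511 + 1062*(-86)) = (10 + 152060)/(-212511 + 1062*(-86)) = 152070/(-212511 - 91332) = 152070/(-303843) = 152070*(-1/303843) = -50690/101281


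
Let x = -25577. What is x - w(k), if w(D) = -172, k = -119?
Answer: -25405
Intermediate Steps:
x - w(k) = -25577 - 1*(-172) = -25577 + 172 = -25405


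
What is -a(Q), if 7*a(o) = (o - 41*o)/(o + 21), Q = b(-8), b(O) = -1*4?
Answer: -160/119 ≈ -1.3445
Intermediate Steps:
b(O) = -4
Q = -4
a(o) = -40*o/(7*(21 + o)) (a(o) = ((o - 41*o)/(o + 21))/7 = ((-40*o)/(21 + o))/7 = (-40*o/(21 + o))/7 = -40*o/(7*(21 + o)))
-a(Q) = -(-40)*(-4)/(147 + 7*(-4)) = -(-40)*(-4)/(147 - 28) = -(-40)*(-4)/119 = -1*160/119 = -160/119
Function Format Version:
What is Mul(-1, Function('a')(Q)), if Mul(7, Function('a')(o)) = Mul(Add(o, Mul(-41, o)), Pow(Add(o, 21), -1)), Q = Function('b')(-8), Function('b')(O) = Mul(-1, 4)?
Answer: Rational(-160, 119) ≈ -1.3445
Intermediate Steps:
Function('b')(O) = -4
Q = -4
Function('a')(o) = Mul(Rational(-40, 7), o, Pow(Add(21, o), -1)) (Function('a')(o) = Mul(Rational(1, 7), Mul(Add(o, Mul(-41, o)), Pow(Add(o, 21), -1))) = Mul(Rational(1, 7), Mul(Mul(-40, o), Pow(Add(21, o), -1))) = Mul(Rational(1, 7), Mul(-40, o, Pow(Add(21, o), -1))) = Mul(Rational(-40, 7), o, Pow(Add(21, o), -1)))
Mul(-1, Function('a')(Q)) = Mul(-1, Mul(-40, -4, Pow(Add(147, Mul(7, -4)), -1))) = Mul(-1, Mul(-40, -4, Pow(Add(147, -28), -1))) = Mul(-1, Mul(-40, -4, Pow(119, -1))) = Mul(-1, Mul(-40, -4, Rational(1, 119))) = Mul(-1, Rational(160, 119)) = Rational(-160, 119)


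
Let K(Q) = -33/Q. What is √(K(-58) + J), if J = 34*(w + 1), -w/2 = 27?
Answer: I*√6060014/58 ≈ 42.443*I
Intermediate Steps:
w = -54 (w = -2*27 = -54)
J = -1802 (J = 34*(-54 + 1) = 34*(-53) = -1802)
√(K(-58) + J) = √(-33/(-58) - 1802) = √(-33*(-1/58) - 1802) = √(33/58 - 1802) = √(-104483/58) = I*√6060014/58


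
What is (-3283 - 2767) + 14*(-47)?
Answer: -6708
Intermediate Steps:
(-3283 - 2767) + 14*(-47) = -6050 - 658 = -6708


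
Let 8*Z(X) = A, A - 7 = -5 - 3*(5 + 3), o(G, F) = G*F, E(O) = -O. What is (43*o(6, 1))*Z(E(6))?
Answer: -1419/2 ≈ -709.50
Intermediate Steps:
o(G, F) = F*G
A = -22 (A = 7 + (-5 - 3*(5 + 3)) = 7 + (-5 - 3*8) = 7 + (-5 - 24) = 7 - 29 = -22)
Z(X) = -11/4 (Z(X) = (1/8)*(-22) = -11/4)
(43*o(6, 1))*Z(E(6)) = (43*(1*6))*(-11/4) = (43*6)*(-11/4) = 258*(-11/4) = -1419/2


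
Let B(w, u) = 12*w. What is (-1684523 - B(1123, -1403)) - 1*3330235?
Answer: -5028234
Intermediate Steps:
(-1684523 - B(1123, -1403)) - 1*3330235 = (-1684523 - 12*1123) - 1*3330235 = (-1684523 - 1*13476) - 3330235 = (-1684523 - 13476) - 3330235 = -1697999 - 3330235 = -5028234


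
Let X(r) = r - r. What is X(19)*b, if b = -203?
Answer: 0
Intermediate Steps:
X(r) = 0
X(19)*b = 0*(-203) = 0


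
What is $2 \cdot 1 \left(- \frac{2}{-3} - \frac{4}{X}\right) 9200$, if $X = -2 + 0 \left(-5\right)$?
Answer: $\frac{147200}{3} \approx 49067.0$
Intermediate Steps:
$X = -2$ ($X = -2 + 0 = -2$)
$2 \cdot 1 \left(- \frac{2}{-3} - \frac{4}{X}\right) 9200 = 2 \cdot 1 \left(- \frac{2}{-3} - \frac{4}{-2}\right) 9200 = 2 \left(\left(-2\right) \left(- \frac{1}{3}\right) - -2\right) 9200 = 2 \left(\frac{2}{3} + 2\right) 9200 = 2 \cdot \frac{8}{3} \cdot 9200 = \frac{16}{3} \cdot 9200 = \frac{147200}{3}$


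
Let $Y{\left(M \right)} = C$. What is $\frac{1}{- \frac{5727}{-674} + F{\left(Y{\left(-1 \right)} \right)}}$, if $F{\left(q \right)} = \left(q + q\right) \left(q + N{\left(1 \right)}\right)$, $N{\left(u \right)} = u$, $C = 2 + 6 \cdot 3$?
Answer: $\frac{674}{571887} \approx 0.0011786$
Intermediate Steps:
$C = 20$ ($C = 2 + 18 = 20$)
$Y{\left(M \right)} = 20$
$F{\left(q \right)} = 2 q \left(1 + q\right)$ ($F{\left(q \right)} = \left(q + q\right) \left(q + 1\right) = 2 q \left(1 + q\right)$)
$\frac{1}{- \frac{5727}{-674} + F{\left(Y{\left(-1 \right)} \right)}} = \frac{1}{- \frac{5727}{-674} + 2 \cdot 20 \left(1 + 20\right)} = \frac{1}{\left(-5727\right) \left(- \frac{1}{674}\right) + 2 \cdot 20 \cdot 21} = \frac{1}{\frac{5727}{674} + 840} = \frac{1}{\frac{571887}{674}} = \frac{674}{571887}$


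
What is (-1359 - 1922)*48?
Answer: -157488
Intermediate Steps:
(-1359 - 1922)*48 = -3281*48 = -157488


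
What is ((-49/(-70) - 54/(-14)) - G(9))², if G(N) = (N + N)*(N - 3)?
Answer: 52432081/4900 ≈ 10700.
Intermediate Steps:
G(N) = 2*N*(-3 + N) (G(N) = (2*N)*(-3 + N) = 2*N*(-3 + N))
((-49/(-70) - 54/(-14)) - G(9))² = ((-49/(-70) - 54/(-14)) - 2*9*(-3 + 9))² = ((-49*(-1/70) - 54*(-1/14)) - 2*9*6)² = ((7/10 + 27/7) - 1*108)² = (319/70 - 108)² = (-7241/70)² = 52432081/4900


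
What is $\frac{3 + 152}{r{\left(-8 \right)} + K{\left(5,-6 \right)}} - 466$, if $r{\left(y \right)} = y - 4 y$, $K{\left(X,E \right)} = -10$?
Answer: $- \frac{6369}{14} \approx -454.93$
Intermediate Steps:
$r{\left(y \right)} = - 3 y$
$\frac{3 + 152}{r{\left(-8 \right)} + K{\left(5,-6 \right)}} - 466 = \frac{3 + 152}{\left(-3\right) \left(-8\right) - 10} - 466 = \frac{155}{24 - 10} - 466 = \frac{155}{14} - 466 = - \frac{6369}{14}$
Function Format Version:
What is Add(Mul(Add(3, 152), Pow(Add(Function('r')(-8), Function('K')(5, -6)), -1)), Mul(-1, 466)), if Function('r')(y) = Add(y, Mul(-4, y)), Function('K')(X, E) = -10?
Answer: Rational(-6369, 14) ≈ -454.93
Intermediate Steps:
Function('r')(y) = Mul(-3, y)
Add(Mul(Add(3, 152), Pow(Add(Function('r')(-8), Function('K')(5, -6)), -1)), Mul(-1, 466)) = Add(Mul(Add(3, 152), Pow(Add(Mul(-3, -8), -10), -1)), Mul(-1, 466)) = Add(Mul(155, Pow(Add(24, -10), -1)), -466) = Add(Mul(155, Pow(14, -1)), -466) = Add(Mul(155, Rational(1, 14)), -466) = Add(Rational(155, 14), -466) = Rational(-6369, 14)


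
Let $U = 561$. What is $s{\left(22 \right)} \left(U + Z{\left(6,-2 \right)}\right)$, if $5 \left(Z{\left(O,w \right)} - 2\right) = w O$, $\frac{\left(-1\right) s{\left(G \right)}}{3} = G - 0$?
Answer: $- \frac{184998}{5} \approx -37000.0$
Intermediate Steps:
$s{\left(G \right)} = - 3 G$ ($s{\left(G \right)} = - 3 \left(G - 0\right) = - 3 \left(G + 0\right) = - 3 G$)
$Z{\left(O,w \right)} = 2 + \frac{O w}{5}$ ($Z{\left(O,w \right)} = 2 + \frac{w O}{5} = 2 + \frac{O w}{5}$)
$s{\left(22 \right)} \left(U + Z{\left(6,-2 \right)}\right) = \left(-3\right) 22 \left(561 + \left(2 + \frac{1}{5} \cdot 6 \left(-2\right)\right)\right) = - 66 \left(561 + \left(2 - \frac{12}{5}\right)\right) = - 66 \left(561 - \frac{2}{5}\right) = \left(-66\right) \frac{2803}{5} = - \frac{184998}{5}$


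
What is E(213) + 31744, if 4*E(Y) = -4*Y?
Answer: 31531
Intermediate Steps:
E(Y) = -Y (E(Y) = (-4*Y)/4 = -Y)
E(213) + 31744 = -1*213 + 31744 = -213 + 31744 = 31531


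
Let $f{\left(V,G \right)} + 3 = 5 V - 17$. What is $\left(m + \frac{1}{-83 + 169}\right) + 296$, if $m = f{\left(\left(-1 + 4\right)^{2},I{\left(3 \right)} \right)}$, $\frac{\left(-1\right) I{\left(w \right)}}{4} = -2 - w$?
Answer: $\frac{27607}{86} \approx 321.01$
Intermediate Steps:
$I{\left(w \right)} = 8 + 4 w$ ($I{\left(w \right)} = - 4 \left(-2 - w\right) = 8 + 4 w$)
$f{\left(V,G \right)} = -20 + 5 V$ ($f{\left(V,G \right)} = -3 + \left(5 V - 17\right) = -3 + \left(-17 + 5 V\right) = -20 + 5 V$)
$m = 25$ ($m = -20 + 5 \left(-1 + 4\right)^{2} = -20 + 5 \cdot 3^{2} = -20 + 5 \cdot 9 = -20 + 45 = 25$)
$\left(m + \frac{1}{-83 + 169}\right) + 296 = \left(25 + \frac{1}{-83 + 169}\right) + 296 = \left(25 + \frac{1}{86}\right) + 296 = \frac{2151}{86} + 296 = \frac{27607}{86}$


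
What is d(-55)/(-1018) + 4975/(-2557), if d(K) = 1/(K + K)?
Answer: -557097943/286332860 ≈ -1.9456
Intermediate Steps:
d(K) = 1/(2*K)
d(-55)/(-1018) + 4975/(-2557) = ((1/2)/(-55))/(-1018) + 4975/(-2557) = ((1/2)*(-1/55))*(-1/1018) + 4975*(-1/2557) = -1/110*(-1/1018) - 4975/2557 = 1/111980 - 4975/2557 = -557097943/286332860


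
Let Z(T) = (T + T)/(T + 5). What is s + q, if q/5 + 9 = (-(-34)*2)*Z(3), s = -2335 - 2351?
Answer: -4476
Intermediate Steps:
Z(T) = 2*T/(5 + T) (Z(T) = (2*T)/(5 + T) = 2*T/(5 + T))
s = -4686
q = 210 (q = -45 + 5*((-(-34)*2)*(2*3/(5 + 3))) = -45 + 5*((-17*(-4))*(2*3/8)) = -45 + 5*(68*(2*3*(⅛))) = -45 + 5*(68*(¾)) = -45 + 5*51 = -45 + 255 = 210)
s + q = -4686 + 210 = -4476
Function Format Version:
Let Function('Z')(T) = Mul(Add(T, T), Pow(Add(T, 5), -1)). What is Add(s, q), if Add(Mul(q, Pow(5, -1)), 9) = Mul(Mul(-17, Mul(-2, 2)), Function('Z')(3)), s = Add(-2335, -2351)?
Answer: -4476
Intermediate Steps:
Function('Z')(T) = Mul(2, T, Pow(Add(5, T), -1)) (Function('Z')(T) = Mul(Mul(2, T), Pow(Add(5, T), -1)) = Mul(2, T, Pow(Add(5, T), -1)))
s = -4686
q = 210 (q = Add(-45, Mul(5, Mul(Mul(-17, Mul(-2, 2)), Mul(2, 3, Pow(Add(5, 3), -1))))) = Add(-45, Mul(5, Mul(Mul(-17, -4), Mul(2, 3, Pow(8, -1))))) = Add(-45, Mul(5, Mul(68, Mul(2, 3, Rational(1, 8))))) = Add(-45, Mul(5, Mul(68, Rational(3, 4)))) = Add(-45, Mul(5, 51)) = Add(-45, 255) = 210)
Add(s, q) = Add(-4686, 210) = -4476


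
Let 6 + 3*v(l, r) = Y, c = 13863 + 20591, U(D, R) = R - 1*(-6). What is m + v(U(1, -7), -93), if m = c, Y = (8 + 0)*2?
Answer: 103372/3 ≈ 34457.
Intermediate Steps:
U(D, R) = 6 + R (U(D, R) = R + 6 = 6 + R)
c = 34454
Y = 16 (Y = 8*2 = 16)
v(l, r) = 10/3 (v(l, r) = -2 + (⅓)*16 = -2 + 16/3 = 10/3)
m = 34454
m + v(U(1, -7), -93) = 34454 + 10/3 = 103372/3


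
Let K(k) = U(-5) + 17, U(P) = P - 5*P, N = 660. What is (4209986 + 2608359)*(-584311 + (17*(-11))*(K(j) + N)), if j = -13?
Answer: -4872730254250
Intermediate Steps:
U(P) = -4*P
K(k) = 37 (K(k) = -4*(-5) + 17 = 20 + 17 = 37)
(4209986 + 2608359)*(-584311 + (17*(-11))*(K(j) + N)) = (4209986 + 2608359)*(-584311 + (17*(-11))*(37 + 660)) = 6818345*(-584311 - 187*697) = 6818345*(-584311 - 130339) = 6818345*(-714650) = -4872730254250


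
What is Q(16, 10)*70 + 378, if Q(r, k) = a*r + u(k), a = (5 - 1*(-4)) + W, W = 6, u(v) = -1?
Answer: 17108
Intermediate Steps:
a = 15 (a = (5 - 1*(-4)) + 6 = (5 + 4) + 6 = 9 + 6 = 15)
Q(r, k) = -1 + 15*r (Q(r, k) = 15*r - 1 = -1 + 15*r)
Q(16, 10)*70 + 378 = (-1 + 15*16)*70 + 378 = (-1 + 240)*70 + 378 = 239*70 + 378 = 16730 + 378 = 17108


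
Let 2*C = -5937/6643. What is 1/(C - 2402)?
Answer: -13286/31918909 ≈ -0.00041624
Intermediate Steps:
C = -5937/13286 (C = (-5937/6643)/2 = (-5937*1/6643)/2 = (1/2)*(-5937/6643) = -5937/13286 ≈ -0.44686)
1/(C - 2402) = 1/(-5937/13286 - 2402) = 1/(-31918909/13286) = -13286/31918909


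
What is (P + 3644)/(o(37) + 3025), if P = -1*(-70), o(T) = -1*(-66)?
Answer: 3714/3091 ≈ 1.2016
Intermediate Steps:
o(T) = 66
P = 70
(P + 3644)/(o(37) + 3025) = (70 + 3644)/(66 + 3025) = 3714/3091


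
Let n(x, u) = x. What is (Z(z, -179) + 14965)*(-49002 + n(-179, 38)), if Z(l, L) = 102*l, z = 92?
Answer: -1197508169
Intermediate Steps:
(Z(z, -179) + 14965)*(-49002 + n(-179, 38)) = (102*92 + 14965)*(-49002 - 179) = (9384 + 14965)*(-49181) = 24349*(-49181) = -1197508169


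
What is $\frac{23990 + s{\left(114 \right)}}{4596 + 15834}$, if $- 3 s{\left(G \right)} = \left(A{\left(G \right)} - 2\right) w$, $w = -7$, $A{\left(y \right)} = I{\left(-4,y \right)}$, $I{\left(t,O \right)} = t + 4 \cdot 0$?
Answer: $\frac{1332}{1135} \approx 1.1736$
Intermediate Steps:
$I{\left(t,O \right)} = t$ ($I{\left(t,O \right)} = t + 0 = t$)
$A{\left(y \right)} = -4$
$s{\left(G \right)} = -14$ ($s{\left(G \right)} = - \frac{\left(-4 - 2\right) \left(-7\right)}{3} = - \frac{\left(-6\right) \left(-7\right)}{3} = \left(- \frac{1}{3}\right) 42 = -14$)
$\frac{23990 + s{\left(114 \right)}}{4596 + 15834} = \frac{23990 - 14}{4596 + 15834} = \frac{23976}{20430} = 23976 \cdot \frac{1}{20430} = \frac{1332}{1135}$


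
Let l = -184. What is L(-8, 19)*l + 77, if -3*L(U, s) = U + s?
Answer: 2255/3 ≈ 751.67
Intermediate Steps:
L(U, s) = -U/3 - s/3 (L(U, s) = -(U + s)/3 = -U/3 - s/3)
L(-8, 19)*l + 77 = (-1/3*(-8) - 1/3*19)*(-184) + 77 = (8/3 - 19/3)*(-184) + 77 = -11/3*(-184) + 77 = 2024/3 + 77 = 2255/3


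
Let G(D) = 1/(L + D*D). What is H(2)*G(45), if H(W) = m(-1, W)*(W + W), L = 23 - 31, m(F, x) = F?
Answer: -4/2017 ≈ -0.0019831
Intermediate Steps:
L = -8
H(W) = -2*W (H(W) = -(W + W) = -2*W)
G(D) = 1/(-8 + D²) (G(D) = 1/(-8 + D*D) = 1/(-8 + D²))
H(2)*G(45) = (-2*2)/(-8 + 45²) = -4/(-8 + 2025) = -4/2017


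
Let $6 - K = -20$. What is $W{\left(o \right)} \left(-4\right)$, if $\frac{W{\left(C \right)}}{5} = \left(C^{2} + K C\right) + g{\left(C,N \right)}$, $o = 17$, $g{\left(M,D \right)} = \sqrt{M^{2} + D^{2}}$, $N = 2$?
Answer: $-14620 - 20 \sqrt{293} \approx -14962.0$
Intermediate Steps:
$g{\left(M,D \right)} = \sqrt{D^{2} + M^{2}}$
$K = 26$ ($K = 6 - -20 = 6 + 20 = 26$)
$W{\left(C \right)} = 5 C^{2} + 5 \sqrt{4 + C^{2}} + 130 C$ ($W{\left(C \right)} = 5 \left(\left(C^{2} + 26 C\right) + \sqrt{2^{2} + C^{2}}\right) = 5 \left(\left(C^{2} + 26 C\right) + \sqrt{4 + C^{2}}\right) = 5 \left(C^{2} + \sqrt{4 + C^{2}} + 26 C\right) = 5 C^{2} + 5 \sqrt{4 + C^{2}} + 130 C$)
$W{\left(o \right)} \left(-4\right) = \left(5 \cdot 17^{2} + 5 \sqrt{4 + 17^{2}} + 130 \cdot 17\right) \left(-4\right) = \left(5 \cdot 289 + 5 \sqrt{4 + 289} + 2210\right) \left(-4\right) = \left(1445 + 5 \sqrt{293} + 2210\right) \left(-4\right) = \left(3655 + 5 \sqrt{293}\right) \left(-4\right) = -14620 - 20 \sqrt{293}$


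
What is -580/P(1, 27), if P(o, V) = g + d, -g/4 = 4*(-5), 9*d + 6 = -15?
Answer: -1740/233 ≈ -7.4678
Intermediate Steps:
d = -7/3 (d = -⅔ + (⅑)*(-15) = -⅔ - 5/3 = -7/3 ≈ -2.3333)
g = 80 (g = -16*(-5) = -4*(-20) = 80)
P(o, V) = 233/3 (P(o, V) = 80 - 7/3 = 233/3)
-580/P(1, 27) = -580/233/3 = -580*3/233 = -1740/233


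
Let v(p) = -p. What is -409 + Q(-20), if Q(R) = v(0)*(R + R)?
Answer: -409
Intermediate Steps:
Q(R) = 0 (Q(R) = (-1*0)*(R + R) = 0*(2*R) = 0)
-409 + Q(-20) = -409 + 0 = -409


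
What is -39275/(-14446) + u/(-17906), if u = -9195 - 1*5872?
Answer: 230229008/64667519 ≈ 3.5602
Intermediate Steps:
u = -15067 (u = -9195 - 5872 = -15067)
-39275/(-14446) + u/(-17906) = -39275/(-14446) - 15067/(-17906) = -39275*(-1/14446) - 15067*(-1/17906) = 39275/14446 + 15067/17906 = 230229008/64667519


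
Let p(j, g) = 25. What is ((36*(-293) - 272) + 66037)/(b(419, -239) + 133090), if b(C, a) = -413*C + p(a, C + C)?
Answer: -55217/39932 ≈ -1.3828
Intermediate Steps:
b(C, a) = 25 - 413*C (b(C, a) = -413*C + 25 = 25 - 413*C)
((36*(-293) - 272) + 66037)/(b(419, -239) + 133090) = ((36*(-293) - 272) + 66037)/((25 - 413*419) + 133090) = ((-10548 - 272) + 66037)/((25 - 173047) + 133090) = (-10820 + 66037)/(-173022 + 133090) = 55217/(-39932) = 55217*(-1/39932) = -55217/39932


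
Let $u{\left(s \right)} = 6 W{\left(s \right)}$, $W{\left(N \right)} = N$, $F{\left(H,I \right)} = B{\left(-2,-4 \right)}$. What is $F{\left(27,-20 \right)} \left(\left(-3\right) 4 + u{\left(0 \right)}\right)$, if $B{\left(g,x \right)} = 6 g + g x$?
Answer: $48$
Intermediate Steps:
$F{\left(H,I \right)} = -4$ ($F{\left(H,I \right)} = - 2 \left(6 - 4\right) = \left(-2\right) 2 = -4$)
$u{\left(s \right)} = 6 s$
$F{\left(27,-20 \right)} \left(\left(-3\right) 4 + u{\left(0 \right)}\right) = - 4 \left(\left(-3\right) 4 + 6 \cdot 0\right) = - 4 \left(-12 + 0\right) = \left(-4\right) \left(-12\right) = 48$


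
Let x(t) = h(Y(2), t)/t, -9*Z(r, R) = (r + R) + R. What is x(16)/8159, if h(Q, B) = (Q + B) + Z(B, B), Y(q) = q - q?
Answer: 2/24477 ≈ 8.1709e-5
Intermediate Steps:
Z(r, R) = -2*R/9 - r/9 (Z(r, R) = -((r + R) + R)/9 = -((R + r) + R)/9 = -(r + 2*R)/9 = -2*R/9 - r/9)
Y(q) = 0
h(Q, B) = Q + 2*B/3 (h(Q, B) = (Q + B) + (-2*B/9 - B/9) = (B + Q) - B/3 = Q + 2*B/3)
x(t) = ⅔ (x(t) = (0 + 2*t/3)/t = (2*t/3)/t = ⅔)
x(16)/8159 = (⅔)/8159 = (⅔)*(1/8159) = 2/24477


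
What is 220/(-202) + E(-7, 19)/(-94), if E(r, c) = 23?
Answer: -12663/9494 ≈ -1.3338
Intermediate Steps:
220/(-202) + E(-7, 19)/(-94) = 220/(-202) + 23/(-94) = 220*(-1/202) + 23*(-1/94) = -110/101 - 23/94 = -12663/9494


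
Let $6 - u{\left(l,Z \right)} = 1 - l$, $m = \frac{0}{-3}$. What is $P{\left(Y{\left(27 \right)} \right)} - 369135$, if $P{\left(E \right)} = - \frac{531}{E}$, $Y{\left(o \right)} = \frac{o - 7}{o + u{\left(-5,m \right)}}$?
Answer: $- \frac{7397037}{20} \approx -3.6985 \cdot 10^{5}$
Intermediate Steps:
$m = 0$ ($m = 0 \left(- \frac{1}{3}\right) = 0$)
$u{\left(l,Z \right)} = 5 + l$ ($u{\left(l,Z \right)} = 6 - \left(1 - l\right) = 6 + \left(-1 + l\right) = 5 + l$)
$Y{\left(o \right)} = \frac{-7 + o}{o}$ ($Y{\left(o \right)} = \frac{o - 7}{o + \left(5 - 5\right)} = \frac{-7 + o}{o + 0} = \frac{-7 + o}{o}$)
$P{\left(Y{\left(27 \right)} \right)} - 369135 = - \frac{531}{\frac{1}{27} \left(-7 + 27\right)} - 369135 = - \frac{531}{\frac{1}{27} \cdot 20} - 369135 = - \frac{531}{\frac{20}{27}} - 369135 = \left(-531\right) \frac{27}{20} - 369135 = - \frac{14337}{20} - 369135 = - \frac{7397037}{20}$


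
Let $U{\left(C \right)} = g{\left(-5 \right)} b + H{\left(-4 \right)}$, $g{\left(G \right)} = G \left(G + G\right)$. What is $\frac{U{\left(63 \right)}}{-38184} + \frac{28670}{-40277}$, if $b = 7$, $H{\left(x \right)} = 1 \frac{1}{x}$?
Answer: $- \frac{4435288643}{6151747872} \approx -0.72098$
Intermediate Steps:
$H{\left(x \right)} = \frac{1}{x}$
$g{\left(G \right)} = 2 G^{2}$ ($g{\left(G \right)} = G 2 G = 2 G^{2}$)
$U{\left(C \right)} = \frac{1399}{4}$ ($U{\left(C \right)} = 2 \left(-5\right)^{2} \cdot 7 + \frac{1}{-4} = 2 \cdot 25 \cdot 7 - \frac{1}{4} = 50 \cdot 7 - \frac{1}{4} = 350 - \frac{1}{4} = \frac{1399}{4}$)
$\frac{U{\left(63 \right)}}{-38184} + \frac{28670}{-40277} = \frac{1399}{4 \left(-38184\right)} + \frac{28670}{-40277} = \frac{1399}{4} \left(- \frac{1}{38184}\right) + 28670 \left(- \frac{1}{40277}\right) = - \frac{1399}{152736} - \frac{28670}{40277} = - \frac{4435288643}{6151747872}$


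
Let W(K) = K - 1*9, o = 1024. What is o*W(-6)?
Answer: -15360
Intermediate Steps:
W(K) = -9 + K (W(K) = K - 9 = -9 + K)
o*W(-6) = 1024*(-9 - 6) = 1024*(-15) = -15360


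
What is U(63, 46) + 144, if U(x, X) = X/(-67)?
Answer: 9602/67 ≈ 143.31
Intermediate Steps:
U(x, X) = -X/67 (U(x, X) = X*(-1/67) = -X/67)
U(63, 46) + 144 = -1/67*46 + 144 = -46/67 + 144 = 9602/67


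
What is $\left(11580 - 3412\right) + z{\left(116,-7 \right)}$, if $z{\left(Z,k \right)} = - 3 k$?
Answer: $8189$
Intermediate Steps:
$\left(11580 - 3412\right) + z{\left(116,-7 \right)} = \left(11580 - 3412\right) - -21 = 8168 + 21 = 8189$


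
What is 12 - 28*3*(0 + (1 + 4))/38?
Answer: 18/19 ≈ 0.94737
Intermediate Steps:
12 - 28*3*(0 + (1 + 4))/38 = 12 - 28*3*(0 + 5)/38 = 12 - 28*3*5/38 = 12 - 420/38 = 12 - 28*15/38 = 12 - 210/19 = 18/19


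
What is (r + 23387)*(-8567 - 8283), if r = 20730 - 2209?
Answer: -706149800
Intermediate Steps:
r = 18521
(r + 23387)*(-8567 - 8283) = (18521 + 23387)*(-8567 - 8283) = 41908*(-16850) = -706149800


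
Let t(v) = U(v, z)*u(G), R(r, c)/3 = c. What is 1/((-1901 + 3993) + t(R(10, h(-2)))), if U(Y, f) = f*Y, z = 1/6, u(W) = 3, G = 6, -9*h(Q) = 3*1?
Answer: 2/4183 ≈ 0.00047813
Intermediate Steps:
h(Q) = -⅓ (h(Q) = -1/3 = -⅑*3 = -⅓)
R(r, c) = 3*c
z = ⅙ ≈ 0.16667
U(Y, f) = Y*f
t(v) = v/2 (t(v) = (v*(⅙))*3 = (v/6)*3 = v/2)
1/((-1901 + 3993) + t(R(10, h(-2)))) = 1/((-1901 + 3993) + (3*(-⅓))/2) = 1/(2092 + (½)*(-1)) = 1/(2092 - ½) = 1/(4183/2) = 2/4183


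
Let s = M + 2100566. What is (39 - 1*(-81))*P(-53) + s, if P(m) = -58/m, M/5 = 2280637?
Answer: 715705763/53 ≈ 1.3504e+7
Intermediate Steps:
M = 11403185 (M = 5*2280637 = 11403185)
s = 13503751 (s = 11403185 + 2100566 = 13503751)
(39 - 1*(-81))*P(-53) + s = (39 - 1*(-81))*(-58/(-53)) + 13503751 = (39 + 81)*(-58*(-1/53)) + 13503751 = 120*(58/53) + 13503751 = 6960/53 + 13503751 = 715705763/53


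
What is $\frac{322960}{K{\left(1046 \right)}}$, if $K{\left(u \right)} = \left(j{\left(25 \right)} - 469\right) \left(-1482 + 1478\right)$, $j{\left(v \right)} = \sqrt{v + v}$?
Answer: $\frac{37867060}{219911} + \frac{403700 \sqrt{2}}{219911} \approx 174.79$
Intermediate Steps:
$j{\left(v \right)} = \sqrt{2} \sqrt{v}$ ($j{\left(v \right)} = \sqrt{2 v} = \sqrt{2} \sqrt{v}$)
$K{\left(u \right)} = 1876 - 20 \sqrt{2}$ ($K{\left(u \right)} = \left(\sqrt{2} \sqrt{25} - 469\right) \left(-1482 + 1478\right) = \left(\sqrt{2} \cdot 5 - 469\right) \left(-4\right) = \left(5 \sqrt{2} - 469\right) \left(-4\right) = \left(-469 + 5 \sqrt{2}\right) \left(-4\right) = 1876 - 20 \sqrt{2}$)
$\frac{322960}{K{\left(1046 \right)}} = \frac{322960}{1876 - 20 \sqrt{2}}$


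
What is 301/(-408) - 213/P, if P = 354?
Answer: -32243/24072 ≈ -1.3394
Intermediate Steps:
301/(-408) - 213/P = 301/(-408) - 213/354 = 301*(-1/408) - 213*1/354 = -301/408 - 71/118 = -32243/24072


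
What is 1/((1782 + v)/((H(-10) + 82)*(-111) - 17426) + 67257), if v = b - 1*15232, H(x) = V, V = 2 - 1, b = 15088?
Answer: 26639/1791657585 ≈ 1.4868e-5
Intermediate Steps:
V = 1
H(x) = 1
v = -144 (v = 15088 - 1*15232 = 15088 - 15232 = -144)
1/((1782 + v)/((H(-10) + 82)*(-111) - 17426) + 67257) = 1/((1782 - 144)/((1 + 82)*(-111) - 17426) + 67257) = 1/(1638/(83*(-111) - 17426) + 67257) = 1/(1638/(-9213 - 17426) + 67257) = 1/(1638/(-26639) + 67257) = 1/(1638*(-1/26639) + 67257) = 1/(-1638/26639 + 67257) = 1/(1791657585/26639) = 26639/1791657585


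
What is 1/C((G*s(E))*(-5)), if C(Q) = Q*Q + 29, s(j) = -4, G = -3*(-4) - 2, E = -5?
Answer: 1/40029 ≈ 2.4982e-5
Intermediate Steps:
G = 10 (G = 12 - 2 = 10)
C(Q) = 29 + Q**2 (C(Q) = Q**2 + 29 = 29 + Q**2)
1/C((G*s(E))*(-5)) = 1/(29 + ((10*(-4))*(-5))**2) = 1/(29 + (-40*(-5))**2) = 1/(29 + 200**2) = 1/(29 + 40000) = 1/40029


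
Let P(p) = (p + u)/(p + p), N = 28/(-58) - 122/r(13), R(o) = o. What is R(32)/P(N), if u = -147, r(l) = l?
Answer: 79360/19713 ≈ 4.0258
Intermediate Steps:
N = -3720/377 (N = 28/(-58) - 122/13 = 28*(-1/58) - 122*1/13 = -14/29 - 122/13 = -3720/377 ≈ -9.8674)
P(p) = (-147 + p)/(2*p) (P(p) = (p - 147)/(p + p) = (-147 + p)/((2*p)) = (-147 + p)*(1/(2*p)) = (-147 + p)/(2*p))
R(32)/P(N) = 32/(((-147 - 3720/377)/(2*(-3720/377)))) = 32/(((½)*(-377/3720)*(-59139/377))) = 32/(19713/2480) = 32*(2480/19713) = 79360/19713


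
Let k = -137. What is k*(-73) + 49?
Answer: 10050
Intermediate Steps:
k*(-73) + 49 = -137*(-73) + 49 = 10001 + 49 = 10050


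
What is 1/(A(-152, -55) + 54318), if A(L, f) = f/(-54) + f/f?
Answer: 54/2933281 ≈ 1.8409e-5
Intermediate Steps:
A(L, f) = 1 - f/54 (A(L, f) = f*(-1/54) + 1 = -f/54 + 1 = 1 - f/54)
1/(A(-152, -55) + 54318) = 1/((1 - 1/54*(-55)) + 54318) = 1/((1 + 55/54) + 54318) = 1/(109/54 + 54318) = 1/(2933281/54) = 54/2933281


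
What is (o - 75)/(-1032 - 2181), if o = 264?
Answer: -1/17 ≈ -0.058824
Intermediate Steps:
(o - 75)/(-1032 - 2181) = (264 - 75)/(-1032 - 2181) = 189/(-3213) = 189*(-1/3213) = -1/17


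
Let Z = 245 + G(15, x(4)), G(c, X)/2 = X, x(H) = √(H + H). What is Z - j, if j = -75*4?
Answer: 545 + 4*√2 ≈ 550.66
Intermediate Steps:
x(H) = √2*√H (x(H) = √(2*H) = √2*√H)
G(c, X) = 2*X
Z = 245 + 4*√2 (Z = 245 + 2*(√2*√4) = 245 + 2*(√2*2) = 245 + 2*(2*√2) = 245 + 4*√2 ≈ 250.66)
j = -300
Z - j = (245 + 4*√2) - 1*(-300) = (245 + 4*√2) + 300 = 545 + 4*√2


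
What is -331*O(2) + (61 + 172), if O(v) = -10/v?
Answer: 1888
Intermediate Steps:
-331*O(2) + (61 + 172) = -(-3310)/2 + (61 + 172) = -(-3310)/2 + 233 = -331*(-5) + 233 = 1655 + 233 = 1888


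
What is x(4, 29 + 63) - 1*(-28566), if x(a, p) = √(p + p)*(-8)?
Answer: 28566 - 16*√46 ≈ 28457.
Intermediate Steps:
x(a, p) = -8*√2*√p (x(a, p) = √(2*p)*(-8) = (√2*√p)*(-8) = -8*√2*√p)
x(4, 29 + 63) - 1*(-28566) = -8*√2*√(29 + 63) - 1*(-28566) = -8*√2*√92 + 28566 = -8*√2*2*√23 + 28566 = -16*√46 + 28566 = 28566 - 16*√46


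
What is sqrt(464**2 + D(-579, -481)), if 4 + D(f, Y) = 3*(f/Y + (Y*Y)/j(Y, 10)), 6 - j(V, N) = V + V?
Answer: 15*sqrt(430023461270)/21164 ≈ 464.77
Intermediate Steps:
j(V, N) = 6 - 2*V (j(V, N) = 6 - (V + V) = 6 - 2*V)
D(f, Y) = -4 + 3*f/Y + 3*Y**2/(6 - 2*Y) (D(f, Y) = -4 + 3*(f/Y + (Y*Y)/(6 - 2*Y)) = -4 + 3*(f/Y + Y**2/(6 - 2*Y)) = -4 + (3*f/Y + 3*Y**2/(6 - 2*Y)) = -4 + 3*f/Y + 3*Y**2/(6 - 2*Y))
sqrt(464**2 + D(-579, -481)) = sqrt(464**2 + (1/2)*(-3*(-481)**3 - 8*(-481)*(-3 - 481) + 6*(-579)*(-3 - 481))/(-481*(-3 - 481))) = sqrt(215296 + (1/2)*(-1/481)*(-3*(-111284641) - 8*(-481)*(-484) + 6*(-579)*(-484))/(-484)) = sqrt(215296 + (1/2)*(-1/481)*(-1/484)*(333853923 - 1862432 + 1681416)) = sqrt(215296 + (1/2)*(-1/481)*(-1/484)*333672907) = sqrt(215296 + 333672907/465608) = sqrt(100577212875/465608) = 15*sqrt(430023461270)/21164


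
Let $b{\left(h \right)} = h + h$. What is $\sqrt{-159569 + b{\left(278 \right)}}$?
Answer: $i \sqrt{159013} \approx 398.76 i$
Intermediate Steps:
$b{\left(h \right)} = 2 h$
$\sqrt{-159569 + b{\left(278 \right)}} = \sqrt{-159569 + 2 \cdot 278} = \sqrt{-159569 + 556} = \sqrt{-159013} = i \sqrt{159013}$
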